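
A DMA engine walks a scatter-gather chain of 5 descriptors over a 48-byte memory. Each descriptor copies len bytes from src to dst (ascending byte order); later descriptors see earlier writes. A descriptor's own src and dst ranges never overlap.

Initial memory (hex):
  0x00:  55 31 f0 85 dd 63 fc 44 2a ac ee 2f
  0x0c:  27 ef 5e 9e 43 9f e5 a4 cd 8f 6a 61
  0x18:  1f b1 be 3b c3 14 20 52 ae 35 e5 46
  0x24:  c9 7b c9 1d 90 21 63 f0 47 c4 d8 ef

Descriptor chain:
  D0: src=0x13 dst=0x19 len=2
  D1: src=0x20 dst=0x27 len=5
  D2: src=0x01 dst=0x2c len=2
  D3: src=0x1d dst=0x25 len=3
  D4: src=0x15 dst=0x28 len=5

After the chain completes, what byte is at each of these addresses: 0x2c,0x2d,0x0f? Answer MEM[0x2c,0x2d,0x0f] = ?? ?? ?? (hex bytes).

MEM[0x2c,0x2d,0x0f] = a4 f0 9e

#0 dst[0x19+2] := {0xa4,0xcd}
#1 dst[0x27+5] := {0xae,0x35,0xe5,0x46,0xc9}
#2 dst[0x2c+2] := {0x31,0xf0}
#3 dst[0x25+3] := {0x14,0x20,0x52}
#4 dst[0x28+5] := {0x8f,0x6a,0x61,0x1f,0xa4}
query mem[0x2c]=0xa4, mem[0x2d]=0xf0, mem[0x0f]=0x9e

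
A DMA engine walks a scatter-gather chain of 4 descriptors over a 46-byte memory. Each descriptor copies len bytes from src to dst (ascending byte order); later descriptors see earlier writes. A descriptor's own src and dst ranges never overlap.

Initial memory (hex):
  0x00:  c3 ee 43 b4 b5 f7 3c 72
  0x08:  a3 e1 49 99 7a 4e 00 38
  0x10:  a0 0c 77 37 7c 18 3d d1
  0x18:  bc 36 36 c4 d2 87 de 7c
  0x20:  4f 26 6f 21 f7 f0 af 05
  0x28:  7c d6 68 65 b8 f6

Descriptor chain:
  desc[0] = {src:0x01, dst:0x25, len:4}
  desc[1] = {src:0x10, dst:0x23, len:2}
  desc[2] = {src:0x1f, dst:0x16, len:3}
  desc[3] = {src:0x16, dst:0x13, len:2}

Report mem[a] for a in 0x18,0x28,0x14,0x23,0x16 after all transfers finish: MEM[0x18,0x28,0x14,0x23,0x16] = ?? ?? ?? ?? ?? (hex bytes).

MEM[0x18,0x28,0x14,0x23,0x16] = 26 b5 4f a0 7c

[0] 0x01->0x25 len=4 : ee 43 b4 b5
[1] 0x10->0x23 len=2 : a0 0c
[2] 0x1f->0x16 len=3 : 7c 4f 26
[3] 0x16->0x13 len=2 : 7c 4f
query mem[0x18]=0x26, mem[0x28]=0xb5, mem[0x14]=0x4f, mem[0x23]=0xa0, mem[0x16]=0x7c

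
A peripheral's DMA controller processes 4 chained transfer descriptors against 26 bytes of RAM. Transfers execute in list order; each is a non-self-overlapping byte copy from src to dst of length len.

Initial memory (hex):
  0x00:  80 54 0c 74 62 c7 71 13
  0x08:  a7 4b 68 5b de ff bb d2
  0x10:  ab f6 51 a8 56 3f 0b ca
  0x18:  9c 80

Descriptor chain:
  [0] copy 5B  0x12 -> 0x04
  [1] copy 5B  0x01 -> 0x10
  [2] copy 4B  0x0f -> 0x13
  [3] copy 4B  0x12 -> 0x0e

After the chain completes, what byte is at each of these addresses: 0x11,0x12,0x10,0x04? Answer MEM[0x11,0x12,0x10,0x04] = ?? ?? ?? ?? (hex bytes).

#0 dst[0x04+5] := {0x51,0xa8,0x56,0x3f,0x0b}
#1 dst[0x10+5] := {0x54,0x0c,0x74,0x51,0xa8}
#2 dst[0x13+4] := {0xd2,0x54,0x0c,0x74}
#3 dst[0x0e+4] := {0x74,0xd2,0x54,0x0c}
query mem[0x11]=0x0c, mem[0x12]=0x74, mem[0x10]=0x54, mem[0x04]=0x51

MEM[0x11,0x12,0x10,0x04] = 0c 74 54 51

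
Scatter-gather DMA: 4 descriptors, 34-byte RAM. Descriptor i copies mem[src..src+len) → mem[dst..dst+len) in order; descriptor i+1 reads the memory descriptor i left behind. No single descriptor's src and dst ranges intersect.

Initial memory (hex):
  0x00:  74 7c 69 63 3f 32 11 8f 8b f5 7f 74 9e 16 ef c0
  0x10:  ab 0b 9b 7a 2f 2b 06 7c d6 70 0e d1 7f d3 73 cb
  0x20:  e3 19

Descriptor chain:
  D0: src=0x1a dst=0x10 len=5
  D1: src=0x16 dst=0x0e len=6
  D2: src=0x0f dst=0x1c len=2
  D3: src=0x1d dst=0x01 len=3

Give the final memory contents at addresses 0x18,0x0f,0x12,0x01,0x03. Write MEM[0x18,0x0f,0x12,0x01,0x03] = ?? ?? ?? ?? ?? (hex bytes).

#0 dst[0x10+5] := {0x0e,0xd1,0x7f,0xd3,0x73}
#1 dst[0x0e+6] := {0x06,0x7c,0xd6,0x70,0x0e,0xd1}
#2 dst[0x1c+2] := {0x7c,0xd6}
#3 dst[0x01+3] := {0xd6,0x73,0xcb}
query mem[0x18]=0xd6, mem[0x0f]=0x7c, mem[0x12]=0x0e, mem[0x01]=0xd6, mem[0x03]=0xcb

MEM[0x18,0x0f,0x12,0x01,0x03] = d6 7c 0e d6 cb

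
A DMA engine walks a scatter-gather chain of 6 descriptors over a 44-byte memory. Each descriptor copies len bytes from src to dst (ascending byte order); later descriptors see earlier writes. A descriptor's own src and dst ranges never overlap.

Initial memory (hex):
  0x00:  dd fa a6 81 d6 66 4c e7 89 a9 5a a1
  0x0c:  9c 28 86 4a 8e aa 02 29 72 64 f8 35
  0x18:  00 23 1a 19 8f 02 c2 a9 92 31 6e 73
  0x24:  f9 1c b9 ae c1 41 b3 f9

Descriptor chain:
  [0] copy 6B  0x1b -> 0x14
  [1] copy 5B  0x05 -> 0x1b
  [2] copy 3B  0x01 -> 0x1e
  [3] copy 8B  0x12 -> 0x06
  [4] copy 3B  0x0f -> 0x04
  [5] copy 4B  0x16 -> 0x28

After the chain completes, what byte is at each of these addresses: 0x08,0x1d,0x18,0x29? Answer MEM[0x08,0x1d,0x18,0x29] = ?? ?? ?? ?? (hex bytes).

MEM[0x08,0x1d,0x18,0x29] = 19 e7 a9 c2

D0: mem[0x14..0x19] <- [19 8f 02 c2 a9 92]
D1: mem[0x1b..0x1f] <- [66 4c e7 89 a9]
D2: mem[0x1e..0x20] <- [fa a6 81]
D3: mem[0x06..0x0d] <- [02 29 19 8f 02 c2 a9 92]
D4: mem[0x04..0x06] <- [4a 8e aa]
D5: mem[0x28..0x2b] <- [02 c2 a9 92]
query mem[0x08]=0x19, mem[0x1d]=0xe7, mem[0x18]=0xa9, mem[0x29]=0xc2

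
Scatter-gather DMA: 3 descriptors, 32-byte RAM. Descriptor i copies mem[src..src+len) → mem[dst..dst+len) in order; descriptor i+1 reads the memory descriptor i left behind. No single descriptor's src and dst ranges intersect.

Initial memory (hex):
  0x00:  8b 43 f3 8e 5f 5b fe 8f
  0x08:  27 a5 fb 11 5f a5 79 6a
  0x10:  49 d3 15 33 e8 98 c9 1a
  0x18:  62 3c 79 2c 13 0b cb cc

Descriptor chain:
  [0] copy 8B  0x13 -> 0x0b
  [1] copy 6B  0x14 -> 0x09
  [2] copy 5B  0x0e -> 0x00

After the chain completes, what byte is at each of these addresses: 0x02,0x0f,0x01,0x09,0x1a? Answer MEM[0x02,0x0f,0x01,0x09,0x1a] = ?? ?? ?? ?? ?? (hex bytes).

D0: mem[0x0b..0x12] <- [33 e8 98 c9 1a 62 3c 79]
D1: mem[0x09..0x0e] <- [e8 98 c9 1a 62 3c]
D2: mem[0x00..0x04] <- [3c 1a 62 3c 79]
query mem[0x02]=0x62, mem[0x0f]=0x1a, mem[0x01]=0x1a, mem[0x09]=0xe8, mem[0x1a]=0x79

MEM[0x02,0x0f,0x01,0x09,0x1a] = 62 1a 1a e8 79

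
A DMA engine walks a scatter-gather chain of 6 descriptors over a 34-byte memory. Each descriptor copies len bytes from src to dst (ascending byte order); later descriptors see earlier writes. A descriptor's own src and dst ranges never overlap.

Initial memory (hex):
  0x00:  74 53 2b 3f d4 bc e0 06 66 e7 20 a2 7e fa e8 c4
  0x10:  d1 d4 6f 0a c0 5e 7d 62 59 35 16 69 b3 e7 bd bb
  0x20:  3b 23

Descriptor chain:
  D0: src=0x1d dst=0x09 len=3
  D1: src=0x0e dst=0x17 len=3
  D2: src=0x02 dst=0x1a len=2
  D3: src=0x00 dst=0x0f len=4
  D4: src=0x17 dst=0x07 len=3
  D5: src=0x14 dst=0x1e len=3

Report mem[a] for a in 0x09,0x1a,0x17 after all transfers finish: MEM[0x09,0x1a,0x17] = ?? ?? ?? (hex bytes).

MEM[0x09,0x1a,0x17] = d1 2b e8

D0: mem[0x09..0x0b] <- [e7 bd bb]
D1: mem[0x17..0x19] <- [e8 c4 d1]
D2: mem[0x1a..0x1b] <- [2b 3f]
D3: mem[0x0f..0x12] <- [74 53 2b 3f]
D4: mem[0x07..0x09] <- [e8 c4 d1]
D5: mem[0x1e..0x20] <- [c0 5e 7d]
query mem[0x09]=0xd1, mem[0x1a]=0x2b, mem[0x17]=0xe8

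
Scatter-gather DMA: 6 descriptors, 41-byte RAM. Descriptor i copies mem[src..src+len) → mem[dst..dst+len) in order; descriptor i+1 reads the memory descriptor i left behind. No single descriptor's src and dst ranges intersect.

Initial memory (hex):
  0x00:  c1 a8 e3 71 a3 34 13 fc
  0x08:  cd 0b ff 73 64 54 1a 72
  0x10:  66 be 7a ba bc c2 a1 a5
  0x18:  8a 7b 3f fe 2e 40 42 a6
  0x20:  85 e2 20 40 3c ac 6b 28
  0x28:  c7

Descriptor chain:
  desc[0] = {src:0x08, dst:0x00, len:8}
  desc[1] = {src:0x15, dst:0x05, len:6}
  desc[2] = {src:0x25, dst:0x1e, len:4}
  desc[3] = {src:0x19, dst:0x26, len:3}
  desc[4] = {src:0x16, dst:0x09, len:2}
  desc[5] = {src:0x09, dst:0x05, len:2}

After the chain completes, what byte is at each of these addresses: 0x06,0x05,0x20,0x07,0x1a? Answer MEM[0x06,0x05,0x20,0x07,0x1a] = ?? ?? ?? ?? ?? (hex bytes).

D0: mem[0x00..0x07] <- [cd 0b ff 73 64 54 1a 72]
D1: mem[0x05..0x0a] <- [c2 a1 a5 8a 7b 3f]
D2: mem[0x1e..0x21] <- [ac 6b 28 c7]
D3: mem[0x26..0x28] <- [7b 3f fe]
D4: mem[0x09..0x0a] <- [a1 a5]
D5: mem[0x05..0x06] <- [a1 a5]
query mem[0x06]=0xa5, mem[0x05]=0xa1, mem[0x20]=0x28, mem[0x07]=0xa5, mem[0x1a]=0x3f

MEM[0x06,0x05,0x20,0x07,0x1a] = a5 a1 28 a5 3f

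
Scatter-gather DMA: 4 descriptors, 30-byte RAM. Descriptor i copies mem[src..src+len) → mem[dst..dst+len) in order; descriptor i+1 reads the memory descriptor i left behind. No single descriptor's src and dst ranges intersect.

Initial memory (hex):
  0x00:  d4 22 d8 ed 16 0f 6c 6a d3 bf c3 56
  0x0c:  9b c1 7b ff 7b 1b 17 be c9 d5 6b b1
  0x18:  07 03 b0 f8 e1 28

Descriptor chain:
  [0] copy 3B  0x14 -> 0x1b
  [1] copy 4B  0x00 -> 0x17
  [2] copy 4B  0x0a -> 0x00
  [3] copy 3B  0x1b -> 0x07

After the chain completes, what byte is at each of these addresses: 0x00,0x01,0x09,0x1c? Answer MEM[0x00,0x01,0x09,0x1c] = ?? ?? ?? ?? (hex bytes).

D0: mem[0x1b..0x1d] <- [c9 d5 6b]
D1: mem[0x17..0x1a] <- [d4 22 d8 ed]
D2: mem[0x00..0x03] <- [c3 56 9b c1]
D3: mem[0x07..0x09] <- [c9 d5 6b]
query mem[0x00]=0xc3, mem[0x01]=0x56, mem[0x09]=0x6b, mem[0x1c]=0xd5

MEM[0x00,0x01,0x09,0x1c] = c3 56 6b d5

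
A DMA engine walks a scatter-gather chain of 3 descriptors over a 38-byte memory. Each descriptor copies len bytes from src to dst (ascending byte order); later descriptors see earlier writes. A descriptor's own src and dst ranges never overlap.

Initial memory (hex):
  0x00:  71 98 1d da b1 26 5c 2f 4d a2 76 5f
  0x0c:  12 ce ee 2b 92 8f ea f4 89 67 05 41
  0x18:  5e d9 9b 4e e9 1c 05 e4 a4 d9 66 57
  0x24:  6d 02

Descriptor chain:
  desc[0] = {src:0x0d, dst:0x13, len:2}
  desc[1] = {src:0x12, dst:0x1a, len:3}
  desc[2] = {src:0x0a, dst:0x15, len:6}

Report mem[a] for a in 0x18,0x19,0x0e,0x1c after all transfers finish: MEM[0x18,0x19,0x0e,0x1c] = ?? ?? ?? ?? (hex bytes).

MEM[0x18,0x19,0x0e,0x1c] = ce ee ee ee

  after D0: wrote 2B at 0x13 = ceee
  after D1: wrote 3B at 0x1a = eaceee
  after D2: wrote 6B at 0x15 = 765f12ceee2b
query mem[0x18]=0xce, mem[0x19]=0xee, mem[0x0e]=0xee, mem[0x1c]=0xee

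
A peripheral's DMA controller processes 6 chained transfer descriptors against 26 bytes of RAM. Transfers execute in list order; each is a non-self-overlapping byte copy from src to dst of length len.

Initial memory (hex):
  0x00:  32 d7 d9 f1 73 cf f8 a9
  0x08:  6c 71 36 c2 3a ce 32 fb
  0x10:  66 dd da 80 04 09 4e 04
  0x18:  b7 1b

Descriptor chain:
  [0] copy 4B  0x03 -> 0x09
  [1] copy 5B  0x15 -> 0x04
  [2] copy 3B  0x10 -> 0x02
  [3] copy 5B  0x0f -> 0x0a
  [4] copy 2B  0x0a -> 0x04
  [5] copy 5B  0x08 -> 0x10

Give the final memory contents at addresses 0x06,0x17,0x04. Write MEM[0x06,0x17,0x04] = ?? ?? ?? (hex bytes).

D0: mem[0x09..0x0c] <- [f1 73 cf f8]
D1: mem[0x04..0x08] <- [09 4e 04 b7 1b]
D2: mem[0x02..0x04] <- [66 dd da]
D3: mem[0x0a..0x0e] <- [fb 66 dd da 80]
D4: mem[0x04..0x05] <- [fb 66]
D5: mem[0x10..0x14] <- [1b f1 fb 66 dd]
query mem[0x06]=0x04, mem[0x17]=0x04, mem[0x04]=0xfb

MEM[0x06,0x17,0x04] = 04 04 fb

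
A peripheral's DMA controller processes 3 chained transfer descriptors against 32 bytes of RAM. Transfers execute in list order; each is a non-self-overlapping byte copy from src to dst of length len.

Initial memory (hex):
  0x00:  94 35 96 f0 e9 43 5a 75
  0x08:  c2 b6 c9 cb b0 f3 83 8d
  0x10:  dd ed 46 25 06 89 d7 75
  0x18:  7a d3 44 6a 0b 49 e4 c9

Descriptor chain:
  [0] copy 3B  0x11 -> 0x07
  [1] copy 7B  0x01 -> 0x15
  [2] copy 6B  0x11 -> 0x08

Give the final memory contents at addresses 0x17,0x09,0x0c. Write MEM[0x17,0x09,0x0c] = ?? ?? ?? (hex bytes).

D0: mem[0x07..0x09] <- [ed 46 25]
D1: mem[0x15..0x1b] <- [35 96 f0 e9 43 5a ed]
D2: mem[0x08..0x0d] <- [ed 46 25 06 35 96]
query mem[0x17]=0xf0, mem[0x09]=0x46, mem[0x0c]=0x35

MEM[0x17,0x09,0x0c] = f0 46 35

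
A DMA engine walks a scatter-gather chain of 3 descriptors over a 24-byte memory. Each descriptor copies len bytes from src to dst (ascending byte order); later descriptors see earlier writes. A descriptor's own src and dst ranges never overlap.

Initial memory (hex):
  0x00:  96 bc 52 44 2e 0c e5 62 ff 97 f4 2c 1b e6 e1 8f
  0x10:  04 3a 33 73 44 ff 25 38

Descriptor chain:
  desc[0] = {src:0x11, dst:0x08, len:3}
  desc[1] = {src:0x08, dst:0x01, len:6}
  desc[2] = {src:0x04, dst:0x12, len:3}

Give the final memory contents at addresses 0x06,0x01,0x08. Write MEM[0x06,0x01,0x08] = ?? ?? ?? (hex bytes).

  after D0: wrote 3B at 0x08 = 3a3373
  after D1: wrote 6B at 0x01 = 3a33732c1be6
  after D2: wrote 3B at 0x12 = 2c1be6
query mem[0x06]=0xe6, mem[0x01]=0x3a, mem[0x08]=0x3a

MEM[0x06,0x01,0x08] = e6 3a 3a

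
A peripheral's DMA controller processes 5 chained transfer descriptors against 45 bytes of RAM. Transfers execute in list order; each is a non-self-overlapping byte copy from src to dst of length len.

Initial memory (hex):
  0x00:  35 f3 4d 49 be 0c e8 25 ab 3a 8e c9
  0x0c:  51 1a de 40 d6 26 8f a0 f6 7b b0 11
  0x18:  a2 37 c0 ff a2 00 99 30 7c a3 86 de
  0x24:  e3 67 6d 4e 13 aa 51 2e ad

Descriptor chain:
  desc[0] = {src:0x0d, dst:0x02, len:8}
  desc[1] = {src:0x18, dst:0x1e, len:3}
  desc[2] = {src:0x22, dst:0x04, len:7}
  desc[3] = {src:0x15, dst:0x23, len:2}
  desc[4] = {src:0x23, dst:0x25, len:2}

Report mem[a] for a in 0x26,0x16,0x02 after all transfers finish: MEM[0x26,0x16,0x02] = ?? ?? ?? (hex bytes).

MEM[0x26,0x16,0x02] = b0 b0 1a

  after D0: wrote 8B at 0x02 = 1ade40d6268fa0f6
  after D1: wrote 3B at 0x1e = a237c0
  after D2: wrote 7B at 0x04 = 86dee3676d4e13
  after D3: wrote 2B at 0x23 = 7bb0
  after D4: wrote 2B at 0x25 = 7bb0
query mem[0x26]=0xb0, mem[0x16]=0xb0, mem[0x02]=0x1a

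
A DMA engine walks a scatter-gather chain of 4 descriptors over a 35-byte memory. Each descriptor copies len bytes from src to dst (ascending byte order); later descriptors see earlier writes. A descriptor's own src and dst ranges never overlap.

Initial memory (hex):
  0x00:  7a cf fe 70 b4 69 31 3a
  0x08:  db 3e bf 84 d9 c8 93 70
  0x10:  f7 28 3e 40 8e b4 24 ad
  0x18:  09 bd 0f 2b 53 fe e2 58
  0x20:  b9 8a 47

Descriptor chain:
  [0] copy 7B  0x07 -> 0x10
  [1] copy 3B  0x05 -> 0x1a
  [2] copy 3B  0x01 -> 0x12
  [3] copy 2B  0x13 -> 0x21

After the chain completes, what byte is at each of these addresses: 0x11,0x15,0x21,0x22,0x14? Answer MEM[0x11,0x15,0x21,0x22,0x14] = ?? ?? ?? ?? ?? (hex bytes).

MEM[0x11,0x15,0x21,0x22,0x14] = db d9 fe 70 70

[0] 0x07->0x10 len=7 : 3a db 3e bf 84 d9 c8
[1] 0x05->0x1a len=3 : 69 31 3a
[2] 0x01->0x12 len=3 : cf fe 70
[3] 0x13->0x21 len=2 : fe 70
query mem[0x11]=0xdb, mem[0x15]=0xd9, mem[0x21]=0xfe, mem[0x22]=0x70, mem[0x14]=0x70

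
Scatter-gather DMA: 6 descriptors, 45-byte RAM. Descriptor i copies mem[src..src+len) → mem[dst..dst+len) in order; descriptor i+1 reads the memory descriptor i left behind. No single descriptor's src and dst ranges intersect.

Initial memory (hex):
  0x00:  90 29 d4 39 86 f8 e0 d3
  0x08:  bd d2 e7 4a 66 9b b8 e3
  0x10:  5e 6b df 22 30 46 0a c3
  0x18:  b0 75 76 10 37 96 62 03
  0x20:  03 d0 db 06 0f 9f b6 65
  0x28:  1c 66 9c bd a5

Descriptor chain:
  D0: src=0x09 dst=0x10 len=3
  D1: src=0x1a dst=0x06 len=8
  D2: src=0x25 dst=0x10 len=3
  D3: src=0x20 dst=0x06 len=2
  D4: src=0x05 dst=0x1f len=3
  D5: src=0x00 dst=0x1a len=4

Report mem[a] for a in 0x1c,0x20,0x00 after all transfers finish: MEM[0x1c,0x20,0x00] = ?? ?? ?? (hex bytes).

MEM[0x1c,0x20,0x00] = d4 03 90

#0 dst[0x10+3] := {0xd2,0xe7,0x4a}
#1 dst[0x06+8] := {0x76,0x10,0x37,0x96,0x62,0x03,0x03,0xd0}
#2 dst[0x10+3] := {0x9f,0xb6,0x65}
#3 dst[0x06+2] := {0x03,0xd0}
#4 dst[0x1f+3] := {0xf8,0x03,0xd0}
#5 dst[0x1a+4] := {0x90,0x29,0xd4,0x39}
query mem[0x1c]=0xd4, mem[0x20]=0x03, mem[0x00]=0x90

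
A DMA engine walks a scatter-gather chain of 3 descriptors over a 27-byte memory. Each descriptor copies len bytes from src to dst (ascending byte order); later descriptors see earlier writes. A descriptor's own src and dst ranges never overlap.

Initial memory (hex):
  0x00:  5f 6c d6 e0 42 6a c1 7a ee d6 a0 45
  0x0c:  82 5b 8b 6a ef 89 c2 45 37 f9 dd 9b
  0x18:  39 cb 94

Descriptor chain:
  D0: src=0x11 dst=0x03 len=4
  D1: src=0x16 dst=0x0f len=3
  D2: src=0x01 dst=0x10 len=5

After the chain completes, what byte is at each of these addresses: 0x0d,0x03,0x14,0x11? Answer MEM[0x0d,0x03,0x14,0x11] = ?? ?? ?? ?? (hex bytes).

[0] 0x11->0x03 len=4 : 89 c2 45 37
[1] 0x16->0x0f len=3 : dd 9b 39
[2] 0x01->0x10 len=5 : 6c d6 89 c2 45
query mem[0x0d]=0x5b, mem[0x03]=0x89, mem[0x14]=0x45, mem[0x11]=0xd6

MEM[0x0d,0x03,0x14,0x11] = 5b 89 45 d6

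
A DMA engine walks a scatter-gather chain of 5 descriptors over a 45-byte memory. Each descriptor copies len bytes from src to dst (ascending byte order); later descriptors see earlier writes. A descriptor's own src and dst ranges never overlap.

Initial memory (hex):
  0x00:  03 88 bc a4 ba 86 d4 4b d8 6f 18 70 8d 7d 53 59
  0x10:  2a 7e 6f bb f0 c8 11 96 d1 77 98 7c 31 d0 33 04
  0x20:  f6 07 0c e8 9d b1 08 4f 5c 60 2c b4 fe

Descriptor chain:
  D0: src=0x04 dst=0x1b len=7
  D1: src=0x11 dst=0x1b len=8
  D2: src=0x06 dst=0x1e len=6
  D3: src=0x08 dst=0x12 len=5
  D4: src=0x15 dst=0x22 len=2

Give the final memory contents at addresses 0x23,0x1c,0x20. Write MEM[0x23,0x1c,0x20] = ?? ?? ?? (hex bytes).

MEM[0x23,0x1c,0x20] = 8d 6f d8

#0 dst[0x1b+7] := {0xba,0x86,0xd4,0x4b,0xd8,0x6f,0x18}
#1 dst[0x1b+8] := {0x7e,0x6f,0xbb,0xf0,0xc8,0x11,0x96,0xd1}
#2 dst[0x1e+6] := {0xd4,0x4b,0xd8,0x6f,0x18,0x70}
#3 dst[0x12+5] := {0xd8,0x6f,0x18,0x70,0x8d}
#4 dst[0x22+2] := {0x70,0x8d}
query mem[0x23]=0x8d, mem[0x1c]=0x6f, mem[0x20]=0xd8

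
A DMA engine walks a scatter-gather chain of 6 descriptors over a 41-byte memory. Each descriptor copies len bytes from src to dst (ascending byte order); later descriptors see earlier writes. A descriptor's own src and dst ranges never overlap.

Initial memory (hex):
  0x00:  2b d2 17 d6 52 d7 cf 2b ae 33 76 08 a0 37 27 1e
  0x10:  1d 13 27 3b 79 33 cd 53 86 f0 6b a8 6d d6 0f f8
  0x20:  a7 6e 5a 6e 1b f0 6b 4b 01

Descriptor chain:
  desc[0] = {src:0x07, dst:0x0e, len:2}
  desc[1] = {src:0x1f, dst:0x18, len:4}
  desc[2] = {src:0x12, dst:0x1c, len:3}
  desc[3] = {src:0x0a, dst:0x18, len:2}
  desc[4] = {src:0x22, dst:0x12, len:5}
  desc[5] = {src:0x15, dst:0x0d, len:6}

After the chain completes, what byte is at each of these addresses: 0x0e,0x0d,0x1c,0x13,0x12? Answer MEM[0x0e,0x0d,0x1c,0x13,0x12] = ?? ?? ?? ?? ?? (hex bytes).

D0: mem[0x0e..0x0f] <- [2b ae]
D1: mem[0x18..0x1b] <- [f8 a7 6e 5a]
D2: mem[0x1c..0x1e] <- [27 3b 79]
D3: mem[0x18..0x19] <- [76 08]
D4: mem[0x12..0x16] <- [5a 6e 1b f0 6b]
D5: mem[0x0d..0x12] <- [f0 6b 53 76 08 6e]
query mem[0x0e]=0x6b, mem[0x0d]=0xf0, mem[0x1c]=0x27, mem[0x13]=0x6e, mem[0x12]=0x6e

MEM[0x0e,0x0d,0x1c,0x13,0x12] = 6b f0 27 6e 6e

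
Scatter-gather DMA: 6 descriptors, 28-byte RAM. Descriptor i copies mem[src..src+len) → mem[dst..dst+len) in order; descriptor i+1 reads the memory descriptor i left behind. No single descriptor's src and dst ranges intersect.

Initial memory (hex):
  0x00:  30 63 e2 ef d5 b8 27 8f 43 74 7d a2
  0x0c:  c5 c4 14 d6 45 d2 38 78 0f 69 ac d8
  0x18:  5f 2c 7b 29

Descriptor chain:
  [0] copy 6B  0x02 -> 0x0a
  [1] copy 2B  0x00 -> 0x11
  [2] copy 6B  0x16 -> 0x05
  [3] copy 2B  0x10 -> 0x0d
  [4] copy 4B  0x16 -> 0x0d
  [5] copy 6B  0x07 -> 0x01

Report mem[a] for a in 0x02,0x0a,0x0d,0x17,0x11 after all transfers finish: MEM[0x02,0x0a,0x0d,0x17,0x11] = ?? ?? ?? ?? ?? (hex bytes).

#0 dst[0x0a+6] := {0xe2,0xef,0xd5,0xb8,0x27,0x8f}
#1 dst[0x11+2] := {0x30,0x63}
#2 dst[0x05+6] := {0xac,0xd8,0x5f,0x2c,0x7b,0x29}
#3 dst[0x0d+2] := {0x45,0x30}
#4 dst[0x0d+4] := {0xac,0xd8,0x5f,0x2c}
#5 dst[0x01+6] := {0x5f,0x2c,0x7b,0x29,0xef,0xd5}
query mem[0x02]=0x2c, mem[0x0a]=0x29, mem[0x0d]=0xac, mem[0x17]=0xd8, mem[0x11]=0x30

MEM[0x02,0x0a,0x0d,0x17,0x11] = 2c 29 ac d8 30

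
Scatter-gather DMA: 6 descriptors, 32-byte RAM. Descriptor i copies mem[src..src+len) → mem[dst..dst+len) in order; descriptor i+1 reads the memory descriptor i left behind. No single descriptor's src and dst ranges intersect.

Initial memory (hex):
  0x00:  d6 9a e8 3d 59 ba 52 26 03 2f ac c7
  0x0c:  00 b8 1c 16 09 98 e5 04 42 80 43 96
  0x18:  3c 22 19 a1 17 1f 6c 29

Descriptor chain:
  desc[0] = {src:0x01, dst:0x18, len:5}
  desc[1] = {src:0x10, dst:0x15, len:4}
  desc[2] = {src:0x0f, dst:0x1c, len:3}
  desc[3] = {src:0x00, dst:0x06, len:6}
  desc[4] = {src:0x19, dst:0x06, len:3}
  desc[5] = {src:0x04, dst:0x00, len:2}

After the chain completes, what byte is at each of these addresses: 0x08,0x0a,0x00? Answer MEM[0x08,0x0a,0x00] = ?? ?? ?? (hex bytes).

  after D0: wrote 5B at 0x18 = 9ae83d59ba
  after D1: wrote 4B at 0x15 = 0998e504
  after D2: wrote 3B at 0x1c = 160998
  after D3: wrote 6B at 0x06 = d69ae83d59ba
  after D4: wrote 3B at 0x06 = e83d59
  after D5: wrote 2B at 0x00 = 59ba
query mem[0x08]=0x59, mem[0x0a]=0x59, mem[0x00]=0x59

MEM[0x08,0x0a,0x00] = 59 59 59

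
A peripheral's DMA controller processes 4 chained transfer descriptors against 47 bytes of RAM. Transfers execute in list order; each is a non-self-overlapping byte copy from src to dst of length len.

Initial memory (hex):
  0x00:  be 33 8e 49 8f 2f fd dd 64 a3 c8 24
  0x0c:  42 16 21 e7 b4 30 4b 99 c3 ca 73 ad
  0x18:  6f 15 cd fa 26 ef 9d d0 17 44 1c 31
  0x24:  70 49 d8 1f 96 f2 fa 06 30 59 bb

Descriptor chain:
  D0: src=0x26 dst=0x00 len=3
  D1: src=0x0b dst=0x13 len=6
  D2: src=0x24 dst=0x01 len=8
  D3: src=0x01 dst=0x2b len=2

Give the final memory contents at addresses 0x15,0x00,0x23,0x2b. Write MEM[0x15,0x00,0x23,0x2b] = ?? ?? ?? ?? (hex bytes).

MEM[0x15,0x00,0x23,0x2b] = 16 d8 31 70

#0 dst[0x00+3] := {0xd8,0x1f,0x96}
#1 dst[0x13+6] := {0x24,0x42,0x16,0x21,0xe7,0xb4}
#2 dst[0x01+8] := {0x70,0x49,0xd8,0x1f,0x96,0xf2,0xfa,0x06}
#3 dst[0x2b+2] := {0x70,0x49}
query mem[0x15]=0x16, mem[0x00]=0xd8, mem[0x23]=0x31, mem[0x2b]=0x70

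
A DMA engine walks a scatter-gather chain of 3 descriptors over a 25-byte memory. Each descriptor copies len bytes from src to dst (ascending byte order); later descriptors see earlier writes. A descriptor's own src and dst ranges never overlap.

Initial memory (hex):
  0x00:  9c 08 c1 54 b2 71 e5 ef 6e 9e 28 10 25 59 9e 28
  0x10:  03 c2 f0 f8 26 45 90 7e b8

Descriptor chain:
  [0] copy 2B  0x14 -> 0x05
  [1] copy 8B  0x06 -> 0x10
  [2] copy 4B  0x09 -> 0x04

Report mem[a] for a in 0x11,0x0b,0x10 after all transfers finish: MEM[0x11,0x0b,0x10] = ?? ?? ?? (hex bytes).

MEM[0x11,0x0b,0x10] = ef 10 45

#0 dst[0x05+2] := {0x26,0x45}
#1 dst[0x10+8] := {0x45,0xef,0x6e,0x9e,0x28,0x10,0x25,0x59}
#2 dst[0x04+4] := {0x9e,0x28,0x10,0x25}
query mem[0x11]=0xef, mem[0x0b]=0x10, mem[0x10]=0x45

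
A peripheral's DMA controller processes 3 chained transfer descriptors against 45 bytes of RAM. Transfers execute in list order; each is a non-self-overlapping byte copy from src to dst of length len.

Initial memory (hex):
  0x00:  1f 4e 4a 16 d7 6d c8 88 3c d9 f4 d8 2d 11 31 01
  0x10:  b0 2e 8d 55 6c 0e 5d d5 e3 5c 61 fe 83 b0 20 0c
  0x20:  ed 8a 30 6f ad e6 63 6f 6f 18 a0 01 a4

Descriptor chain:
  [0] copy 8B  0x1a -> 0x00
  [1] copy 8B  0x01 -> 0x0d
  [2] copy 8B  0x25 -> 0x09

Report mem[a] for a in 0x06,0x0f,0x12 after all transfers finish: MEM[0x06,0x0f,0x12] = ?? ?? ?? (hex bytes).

MEM[0x06,0x0f,0x12] = ed 01 ed

D0: mem[0x00..0x07] <- [61 fe 83 b0 20 0c ed 8a]
D1: mem[0x0d..0x14] <- [fe 83 b0 20 0c ed 8a 3c]
D2: mem[0x09..0x10] <- [e6 63 6f 6f 18 a0 01 a4]
query mem[0x06]=0xed, mem[0x0f]=0x01, mem[0x12]=0xed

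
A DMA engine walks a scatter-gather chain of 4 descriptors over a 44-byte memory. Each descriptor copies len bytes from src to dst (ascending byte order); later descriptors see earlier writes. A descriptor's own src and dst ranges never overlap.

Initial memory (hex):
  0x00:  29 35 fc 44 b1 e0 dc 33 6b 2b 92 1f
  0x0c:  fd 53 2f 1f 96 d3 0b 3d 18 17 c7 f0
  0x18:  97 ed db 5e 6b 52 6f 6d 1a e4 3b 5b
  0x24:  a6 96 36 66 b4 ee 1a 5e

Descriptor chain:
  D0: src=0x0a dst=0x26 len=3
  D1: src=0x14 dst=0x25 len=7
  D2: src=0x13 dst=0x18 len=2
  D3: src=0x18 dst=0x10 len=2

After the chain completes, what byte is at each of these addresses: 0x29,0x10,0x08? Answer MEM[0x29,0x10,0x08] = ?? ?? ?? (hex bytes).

#0 dst[0x26+3] := {0x92,0x1f,0xfd}
#1 dst[0x25+7] := {0x18,0x17,0xc7,0xf0,0x97,0xed,0xdb}
#2 dst[0x18+2] := {0x3d,0x18}
#3 dst[0x10+2] := {0x3d,0x18}
query mem[0x29]=0x97, mem[0x10]=0x3d, mem[0x08]=0x6b

MEM[0x29,0x10,0x08] = 97 3d 6b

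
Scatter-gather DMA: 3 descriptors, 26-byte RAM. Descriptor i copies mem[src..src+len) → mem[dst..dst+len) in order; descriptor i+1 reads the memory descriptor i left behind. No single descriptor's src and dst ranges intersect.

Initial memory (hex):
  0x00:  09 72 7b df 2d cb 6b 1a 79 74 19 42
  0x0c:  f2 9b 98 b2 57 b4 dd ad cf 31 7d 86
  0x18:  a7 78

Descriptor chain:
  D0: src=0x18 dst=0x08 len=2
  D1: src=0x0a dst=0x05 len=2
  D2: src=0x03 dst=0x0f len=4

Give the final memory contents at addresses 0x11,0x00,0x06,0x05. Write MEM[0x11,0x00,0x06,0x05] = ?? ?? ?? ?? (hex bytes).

  after D0: wrote 2B at 0x08 = a778
  after D1: wrote 2B at 0x05 = 1942
  after D2: wrote 4B at 0x0f = df2d1942
query mem[0x11]=0x19, mem[0x00]=0x09, mem[0x06]=0x42, mem[0x05]=0x19

MEM[0x11,0x00,0x06,0x05] = 19 09 42 19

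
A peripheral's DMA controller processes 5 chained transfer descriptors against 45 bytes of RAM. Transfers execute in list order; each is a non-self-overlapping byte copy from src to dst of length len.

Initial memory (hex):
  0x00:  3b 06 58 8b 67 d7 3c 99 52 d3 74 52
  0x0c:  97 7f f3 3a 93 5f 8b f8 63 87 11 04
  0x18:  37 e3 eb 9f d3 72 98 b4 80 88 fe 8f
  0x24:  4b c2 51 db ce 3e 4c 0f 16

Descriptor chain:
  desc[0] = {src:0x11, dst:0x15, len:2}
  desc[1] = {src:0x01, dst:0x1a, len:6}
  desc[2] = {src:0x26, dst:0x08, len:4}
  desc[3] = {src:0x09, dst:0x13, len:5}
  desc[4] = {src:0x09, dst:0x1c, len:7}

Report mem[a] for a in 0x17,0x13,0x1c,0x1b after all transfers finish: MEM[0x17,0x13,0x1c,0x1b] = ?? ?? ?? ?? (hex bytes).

  after D0: wrote 2B at 0x15 = 5f8b
  after D1: wrote 6B at 0x1a = 06588b67d73c
  after D2: wrote 4B at 0x08 = 51dbce3e
  after D3: wrote 5B at 0x13 = dbce3e977f
  after D4: wrote 7B at 0x1c = dbce3e977ff33a
query mem[0x17]=0x7f, mem[0x13]=0xdb, mem[0x1c]=0xdb, mem[0x1b]=0x58

MEM[0x17,0x13,0x1c,0x1b] = 7f db db 58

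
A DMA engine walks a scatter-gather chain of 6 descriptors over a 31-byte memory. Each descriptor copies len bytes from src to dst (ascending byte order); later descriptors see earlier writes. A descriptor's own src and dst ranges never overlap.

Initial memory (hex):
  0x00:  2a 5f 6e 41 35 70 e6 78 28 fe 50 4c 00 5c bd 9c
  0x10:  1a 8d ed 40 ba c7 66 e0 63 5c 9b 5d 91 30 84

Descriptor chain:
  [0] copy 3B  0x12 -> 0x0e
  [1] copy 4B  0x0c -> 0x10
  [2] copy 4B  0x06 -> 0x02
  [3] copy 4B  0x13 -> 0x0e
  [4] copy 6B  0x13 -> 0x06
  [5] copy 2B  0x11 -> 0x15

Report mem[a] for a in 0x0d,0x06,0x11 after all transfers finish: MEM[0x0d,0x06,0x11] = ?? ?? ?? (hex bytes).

D0: mem[0x0e..0x10] <- [ed 40 ba]
D1: mem[0x10..0x13] <- [00 5c ed 40]
D2: mem[0x02..0x05] <- [e6 78 28 fe]
D3: mem[0x0e..0x11] <- [40 ba c7 66]
D4: mem[0x06..0x0b] <- [40 ba c7 66 e0 63]
D5: mem[0x15..0x16] <- [66 ed]
query mem[0x0d]=0x5c, mem[0x06]=0x40, mem[0x11]=0x66

MEM[0x0d,0x06,0x11] = 5c 40 66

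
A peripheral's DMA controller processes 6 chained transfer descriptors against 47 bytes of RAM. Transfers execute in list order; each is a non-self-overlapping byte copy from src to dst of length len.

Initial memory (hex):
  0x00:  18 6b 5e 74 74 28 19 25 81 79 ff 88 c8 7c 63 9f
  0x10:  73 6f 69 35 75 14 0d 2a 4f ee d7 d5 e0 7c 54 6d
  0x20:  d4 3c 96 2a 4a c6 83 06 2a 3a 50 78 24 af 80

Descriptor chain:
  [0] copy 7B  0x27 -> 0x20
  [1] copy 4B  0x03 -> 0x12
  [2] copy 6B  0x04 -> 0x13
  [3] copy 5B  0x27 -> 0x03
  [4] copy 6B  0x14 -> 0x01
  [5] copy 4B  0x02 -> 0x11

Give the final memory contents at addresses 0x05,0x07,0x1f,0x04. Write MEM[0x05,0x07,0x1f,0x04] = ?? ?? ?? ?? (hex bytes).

MEM[0x05,0x07,0x1f,0x04] = 79 78 6d 81

  after D0: wrote 7B at 0x20 = 062a3a507824af
  after D1: wrote 4B at 0x12 = 74742819
  after D2: wrote 6B at 0x13 = 742819258179
  after D3: wrote 5B at 0x03 = 062a3a5078
  after D4: wrote 6B at 0x01 = 2819258179ee
  after D5: wrote 4B at 0x11 = 19258179
query mem[0x05]=0x79, mem[0x07]=0x78, mem[0x1f]=0x6d, mem[0x04]=0x81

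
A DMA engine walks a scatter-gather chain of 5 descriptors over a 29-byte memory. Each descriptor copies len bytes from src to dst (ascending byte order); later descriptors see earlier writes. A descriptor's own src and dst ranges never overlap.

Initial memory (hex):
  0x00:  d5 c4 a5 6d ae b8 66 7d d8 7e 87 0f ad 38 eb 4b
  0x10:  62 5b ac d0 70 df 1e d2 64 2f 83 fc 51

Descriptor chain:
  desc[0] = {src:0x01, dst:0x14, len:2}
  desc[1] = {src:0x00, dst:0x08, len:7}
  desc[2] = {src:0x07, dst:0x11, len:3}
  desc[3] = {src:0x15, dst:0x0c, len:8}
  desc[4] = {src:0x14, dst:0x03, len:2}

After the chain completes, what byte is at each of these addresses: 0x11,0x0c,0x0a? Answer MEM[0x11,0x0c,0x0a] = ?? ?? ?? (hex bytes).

MEM[0x11,0x0c,0x0a] = 83 a5 a5

  after D0: wrote 2B at 0x14 = c4a5
  after D1: wrote 7B at 0x08 = d5c4a56daeb866
  after D2: wrote 3B at 0x11 = 7dd5c4
  after D3: wrote 8B at 0x0c = a51ed2642f83fc51
  after D4: wrote 2B at 0x03 = c4a5
query mem[0x11]=0x83, mem[0x0c]=0xa5, mem[0x0a]=0xa5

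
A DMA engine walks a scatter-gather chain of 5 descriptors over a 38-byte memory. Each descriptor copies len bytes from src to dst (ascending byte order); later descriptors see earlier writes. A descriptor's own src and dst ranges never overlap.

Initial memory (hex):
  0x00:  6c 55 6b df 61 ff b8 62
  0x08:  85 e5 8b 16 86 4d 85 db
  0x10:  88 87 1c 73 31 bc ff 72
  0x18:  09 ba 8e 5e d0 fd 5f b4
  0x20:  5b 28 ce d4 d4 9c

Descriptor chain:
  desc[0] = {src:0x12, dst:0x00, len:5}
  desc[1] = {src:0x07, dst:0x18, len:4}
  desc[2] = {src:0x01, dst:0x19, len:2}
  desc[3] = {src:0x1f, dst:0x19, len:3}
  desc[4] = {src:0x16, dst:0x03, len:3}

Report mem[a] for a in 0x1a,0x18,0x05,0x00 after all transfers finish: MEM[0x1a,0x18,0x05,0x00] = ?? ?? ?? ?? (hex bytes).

MEM[0x1a,0x18,0x05,0x00] = 5b 62 62 1c

D0: mem[0x00..0x04] <- [1c 73 31 bc ff]
D1: mem[0x18..0x1b] <- [62 85 e5 8b]
D2: mem[0x19..0x1a] <- [73 31]
D3: mem[0x19..0x1b] <- [b4 5b 28]
D4: mem[0x03..0x05] <- [ff 72 62]
query mem[0x1a]=0x5b, mem[0x18]=0x62, mem[0x05]=0x62, mem[0x00]=0x1c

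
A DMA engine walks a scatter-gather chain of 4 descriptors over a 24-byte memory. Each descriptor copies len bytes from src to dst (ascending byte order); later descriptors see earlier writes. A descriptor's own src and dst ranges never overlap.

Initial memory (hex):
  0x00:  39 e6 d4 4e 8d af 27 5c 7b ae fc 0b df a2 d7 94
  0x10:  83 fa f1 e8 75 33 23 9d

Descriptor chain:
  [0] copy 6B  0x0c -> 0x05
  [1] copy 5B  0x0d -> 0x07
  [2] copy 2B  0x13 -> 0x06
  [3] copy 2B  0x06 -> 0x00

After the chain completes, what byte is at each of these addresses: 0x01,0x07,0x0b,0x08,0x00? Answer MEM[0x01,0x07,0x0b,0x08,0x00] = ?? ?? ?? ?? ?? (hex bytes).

MEM[0x01,0x07,0x0b,0x08,0x00] = 75 75 fa d7 e8

[0] 0x0c->0x05 len=6 : df a2 d7 94 83 fa
[1] 0x0d->0x07 len=5 : a2 d7 94 83 fa
[2] 0x13->0x06 len=2 : e8 75
[3] 0x06->0x00 len=2 : e8 75
query mem[0x01]=0x75, mem[0x07]=0x75, mem[0x0b]=0xfa, mem[0x08]=0xd7, mem[0x00]=0xe8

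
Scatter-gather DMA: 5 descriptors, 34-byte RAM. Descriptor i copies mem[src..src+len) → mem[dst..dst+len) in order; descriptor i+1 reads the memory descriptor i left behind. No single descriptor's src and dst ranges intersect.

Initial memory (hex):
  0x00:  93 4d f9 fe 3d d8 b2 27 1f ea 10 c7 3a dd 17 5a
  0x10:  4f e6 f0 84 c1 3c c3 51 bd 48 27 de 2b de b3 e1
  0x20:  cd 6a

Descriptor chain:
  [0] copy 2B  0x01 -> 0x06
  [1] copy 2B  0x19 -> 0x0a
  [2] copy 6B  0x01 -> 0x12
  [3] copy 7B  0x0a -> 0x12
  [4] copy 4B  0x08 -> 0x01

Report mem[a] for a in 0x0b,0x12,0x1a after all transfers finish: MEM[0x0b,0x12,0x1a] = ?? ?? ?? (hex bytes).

  after D0: wrote 2B at 0x06 = 4df9
  after D1: wrote 2B at 0x0a = 4827
  after D2: wrote 6B at 0x12 = 4df9fe3dd84d
  after D3: wrote 7B at 0x12 = 48273add175a4f
  after D4: wrote 4B at 0x01 = 1fea4827
query mem[0x0b]=0x27, mem[0x12]=0x48, mem[0x1a]=0x27

MEM[0x0b,0x12,0x1a] = 27 48 27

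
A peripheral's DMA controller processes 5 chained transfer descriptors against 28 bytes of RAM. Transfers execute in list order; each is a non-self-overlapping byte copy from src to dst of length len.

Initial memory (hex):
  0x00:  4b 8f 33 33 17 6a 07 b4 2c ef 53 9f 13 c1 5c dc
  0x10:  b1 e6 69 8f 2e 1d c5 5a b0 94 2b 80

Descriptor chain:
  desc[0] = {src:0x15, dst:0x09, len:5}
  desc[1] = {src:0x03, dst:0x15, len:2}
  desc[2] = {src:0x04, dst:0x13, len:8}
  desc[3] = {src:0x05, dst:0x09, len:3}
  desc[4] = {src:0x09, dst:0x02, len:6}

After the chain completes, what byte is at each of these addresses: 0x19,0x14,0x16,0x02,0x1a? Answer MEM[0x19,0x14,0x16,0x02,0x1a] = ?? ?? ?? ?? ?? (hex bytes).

D0: mem[0x09..0x0d] <- [1d c5 5a b0 94]
D1: mem[0x15..0x16] <- [33 17]
D2: mem[0x13..0x1a] <- [17 6a 07 b4 2c 1d c5 5a]
D3: mem[0x09..0x0b] <- [6a 07 b4]
D4: mem[0x02..0x07] <- [6a 07 b4 b0 94 5c]
query mem[0x19]=0xc5, mem[0x14]=0x6a, mem[0x16]=0xb4, mem[0x02]=0x6a, mem[0x1a]=0x5a

MEM[0x19,0x14,0x16,0x02,0x1a] = c5 6a b4 6a 5a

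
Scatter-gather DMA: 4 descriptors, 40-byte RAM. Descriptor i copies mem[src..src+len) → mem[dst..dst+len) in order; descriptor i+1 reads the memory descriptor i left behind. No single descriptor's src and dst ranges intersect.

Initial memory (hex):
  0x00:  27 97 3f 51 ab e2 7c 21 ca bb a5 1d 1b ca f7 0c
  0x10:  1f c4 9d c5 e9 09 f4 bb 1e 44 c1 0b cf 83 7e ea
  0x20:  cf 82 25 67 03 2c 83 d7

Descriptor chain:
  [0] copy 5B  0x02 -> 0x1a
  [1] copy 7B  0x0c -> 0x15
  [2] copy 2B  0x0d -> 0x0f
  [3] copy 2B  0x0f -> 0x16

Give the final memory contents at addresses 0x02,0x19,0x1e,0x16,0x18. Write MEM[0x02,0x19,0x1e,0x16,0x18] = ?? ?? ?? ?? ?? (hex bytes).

#0 dst[0x1a+5] := {0x3f,0x51,0xab,0xe2,0x7c}
#1 dst[0x15+7] := {0x1b,0xca,0xf7,0x0c,0x1f,0xc4,0x9d}
#2 dst[0x0f+2] := {0xca,0xf7}
#3 dst[0x16+2] := {0xca,0xf7}
query mem[0x02]=0x3f, mem[0x19]=0x1f, mem[0x1e]=0x7c, mem[0x16]=0xca, mem[0x18]=0x0c

MEM[0x02,0x19,0x1e,0x16,0x18] = 3f 1f 7c ca 0c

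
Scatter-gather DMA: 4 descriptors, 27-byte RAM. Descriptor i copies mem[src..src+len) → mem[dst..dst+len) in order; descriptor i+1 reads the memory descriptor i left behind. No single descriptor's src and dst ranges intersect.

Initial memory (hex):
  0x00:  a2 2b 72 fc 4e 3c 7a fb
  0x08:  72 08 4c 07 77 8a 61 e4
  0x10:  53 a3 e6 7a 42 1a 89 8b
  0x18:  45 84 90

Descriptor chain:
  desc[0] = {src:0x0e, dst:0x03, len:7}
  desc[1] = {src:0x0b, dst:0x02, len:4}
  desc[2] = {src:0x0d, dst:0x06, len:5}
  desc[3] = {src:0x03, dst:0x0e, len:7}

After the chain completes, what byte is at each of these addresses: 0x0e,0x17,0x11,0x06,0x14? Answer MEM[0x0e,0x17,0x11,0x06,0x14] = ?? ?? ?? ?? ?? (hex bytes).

MEM[0x0e,0x17,0x11,0x06,0x14] = 77 8b 8a 8a 53

  after D0: wrote 7B at 0x03 = 61e453a3e67a42
  after D1: wrote 4B at 0x02 = 07778a61
  after D2: wrote 5B at 0x06 = 8a61e453a3
  after D3: wrote 7B at 0x0e = 778a618a61e453
query mem[0x0e]=0x77, mem[0x17]=0x8b, mem[0x11]=0x8a, mem[0x06]=0x8a, mem[0x14]=0x53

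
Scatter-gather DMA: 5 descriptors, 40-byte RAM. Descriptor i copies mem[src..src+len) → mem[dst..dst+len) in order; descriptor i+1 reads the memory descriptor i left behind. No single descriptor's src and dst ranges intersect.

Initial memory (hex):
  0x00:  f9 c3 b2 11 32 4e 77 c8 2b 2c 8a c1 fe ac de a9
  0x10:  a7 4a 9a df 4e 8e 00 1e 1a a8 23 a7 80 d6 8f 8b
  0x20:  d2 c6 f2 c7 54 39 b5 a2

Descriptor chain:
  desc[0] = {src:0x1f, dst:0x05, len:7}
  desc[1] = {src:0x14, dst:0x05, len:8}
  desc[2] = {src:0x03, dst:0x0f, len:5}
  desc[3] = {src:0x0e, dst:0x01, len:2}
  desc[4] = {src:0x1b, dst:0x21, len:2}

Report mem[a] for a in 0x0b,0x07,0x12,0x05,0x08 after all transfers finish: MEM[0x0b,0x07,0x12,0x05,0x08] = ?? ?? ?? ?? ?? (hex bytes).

[0] 0x1f->0x05 len=7 : 8b d2 c6 f2 c7 54 39
[1] 0x14->0x05 len=8 : 4e 8e 00 1e 1a a8 23 a7
[2] 0x03->0x0f len=5 : 11 32 4e 8e 00
[3] 0x0e->0x01 len=2 : de 11
[4] 0x1b->0x21 len=2 : a7 80
query mem[0x0b]=0x23, mem[0x07]=0x00, mem[0x12]=0x8e, mem[0x05]=0x4e, mem[0x08]=0x1e

MEM[0x0b,0x07,0x12,0x05,0x08] = 23 00 8e 4e 1e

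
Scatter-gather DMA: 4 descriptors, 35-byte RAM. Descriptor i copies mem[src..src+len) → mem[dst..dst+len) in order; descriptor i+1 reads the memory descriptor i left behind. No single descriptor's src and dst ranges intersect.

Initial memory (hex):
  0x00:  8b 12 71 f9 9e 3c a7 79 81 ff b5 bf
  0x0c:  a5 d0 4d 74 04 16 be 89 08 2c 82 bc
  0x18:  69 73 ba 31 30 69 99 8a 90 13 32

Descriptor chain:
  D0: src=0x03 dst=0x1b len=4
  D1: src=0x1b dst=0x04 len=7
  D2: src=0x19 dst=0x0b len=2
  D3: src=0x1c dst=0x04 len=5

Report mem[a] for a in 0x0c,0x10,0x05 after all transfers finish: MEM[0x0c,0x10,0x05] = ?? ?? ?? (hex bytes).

MEM[0x0c,0x10,0x05] = ba 04 3c

D0: mem[0x1b..0x1e] <- [f9 9e 3c a7]
D1: mem[0x04..0x0a] <- [f9 9e 3c a7 8a 90 13]
D2: mem[0x0b..0x0c] <- [73 ba]
D3: mem[0x04..0x08] <- [9e 3c a7 8a 90]
query mem[0x0c]=0xba, mem[0x10]=0x04, mem[0x05]=0x3c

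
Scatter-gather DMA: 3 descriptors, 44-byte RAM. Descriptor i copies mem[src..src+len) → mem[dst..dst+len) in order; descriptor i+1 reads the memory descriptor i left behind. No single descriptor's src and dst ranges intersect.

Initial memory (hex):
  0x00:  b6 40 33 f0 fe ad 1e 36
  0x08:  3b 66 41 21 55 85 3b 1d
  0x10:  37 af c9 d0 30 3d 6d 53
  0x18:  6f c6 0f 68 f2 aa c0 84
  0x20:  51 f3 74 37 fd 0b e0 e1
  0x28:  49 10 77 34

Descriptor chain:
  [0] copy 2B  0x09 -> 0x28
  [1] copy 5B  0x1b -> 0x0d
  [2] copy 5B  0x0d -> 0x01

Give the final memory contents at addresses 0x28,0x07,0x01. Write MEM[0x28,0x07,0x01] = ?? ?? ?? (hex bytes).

D0: mem[0x28..0x29] <- [66 41]
D1: mem[0x0d..0x11] <- [68 f2 aa c0 84]
D2: mem[0x01..0x05] <- [68 f2 aa c0 84]
query mem[0x28]=0x66, mem[0x07]=0x36, mem[0x01]=0x68

MEM[0x28,0x07,0x01] = 66 36 68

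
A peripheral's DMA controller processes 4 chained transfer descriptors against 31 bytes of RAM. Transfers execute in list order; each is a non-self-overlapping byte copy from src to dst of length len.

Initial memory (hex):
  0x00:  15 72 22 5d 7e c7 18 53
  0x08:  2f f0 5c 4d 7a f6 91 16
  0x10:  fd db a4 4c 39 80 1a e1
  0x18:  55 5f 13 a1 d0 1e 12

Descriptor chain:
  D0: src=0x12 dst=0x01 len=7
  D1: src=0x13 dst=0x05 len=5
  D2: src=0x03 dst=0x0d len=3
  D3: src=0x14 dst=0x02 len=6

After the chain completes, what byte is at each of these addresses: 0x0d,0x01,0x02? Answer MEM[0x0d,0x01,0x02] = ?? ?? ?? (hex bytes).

[0] 0x12->0x01 len=7 : a4 4c 39 80 1a e1 55
[1] 0x13->0x05 len=5 : 4c 39 80 1a e1
[2] 0x03->0x0d len=3 : 39 80 4c
[3] 0x14->0x02 len=6 : 39 80 1a e1 55 5f
query mem[0x0d]=0x39, mem[0x01]=0xa4, mem[0x02]=0x39

MEM[0x0d,0x01,0x02] = 39 a4 39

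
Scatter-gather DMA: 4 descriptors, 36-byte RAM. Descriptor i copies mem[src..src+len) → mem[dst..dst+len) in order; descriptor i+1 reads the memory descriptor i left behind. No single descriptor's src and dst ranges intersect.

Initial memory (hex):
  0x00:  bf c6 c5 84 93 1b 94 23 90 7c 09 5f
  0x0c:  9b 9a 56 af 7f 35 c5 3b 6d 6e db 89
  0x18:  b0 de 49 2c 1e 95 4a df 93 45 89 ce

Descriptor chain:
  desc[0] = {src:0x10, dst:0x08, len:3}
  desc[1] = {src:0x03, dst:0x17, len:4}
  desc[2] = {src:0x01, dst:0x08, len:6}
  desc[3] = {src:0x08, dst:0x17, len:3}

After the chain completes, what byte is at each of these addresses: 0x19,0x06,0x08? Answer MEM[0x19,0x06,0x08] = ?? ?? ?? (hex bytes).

[0] 0x10->0x08 len=3 : 7f 35 c5
[1] 0x03->0x17 len=4 : 84 93 1b 94
[2] 0x01->0x08 len=6 : c6 c5 84 93 1b 94
[3] 0x08->0x17 len=3 : c6 c5 84
query mem[0x19]=0x84, mem[0x06]=0x94, mem[0x08]=0xc6

MEM[0x19,0x06,0x08] = 84 94 c6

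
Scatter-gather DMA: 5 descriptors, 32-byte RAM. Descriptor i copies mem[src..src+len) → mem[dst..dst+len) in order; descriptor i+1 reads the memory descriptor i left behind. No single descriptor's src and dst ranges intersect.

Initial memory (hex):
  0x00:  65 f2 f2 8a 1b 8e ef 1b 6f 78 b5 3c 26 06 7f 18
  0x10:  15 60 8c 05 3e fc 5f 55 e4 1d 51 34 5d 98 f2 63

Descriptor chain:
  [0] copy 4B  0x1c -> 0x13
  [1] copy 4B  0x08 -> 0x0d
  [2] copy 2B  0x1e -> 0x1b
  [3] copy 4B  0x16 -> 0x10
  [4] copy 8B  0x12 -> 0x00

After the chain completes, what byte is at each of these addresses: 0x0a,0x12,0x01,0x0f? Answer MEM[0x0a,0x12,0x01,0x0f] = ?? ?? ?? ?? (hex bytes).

MEM[0x0a,0x12,0x01,0x0f] = b5 e4 1d b5

#0 dst[0x13+4] := {0x5d,0x98,0xf2,0x63}
#1 dst[0x0d+4] := {0x6f,0x78,0xb5,0x3c}
#2 dst[0x1b+2] := {0xf2,0x63}
#3 dst[0x10+4] := {0x63,0x55,0xe4,0x1d}
#4 dst[0x00+8] := {0xe4,0x1d,0x98,0xf2,0x63,0x55,0xe4,0x1d}
query mem[0x0a]=0xb5, mem[0x12]=0xe4, mem[0x01]=0x1d, mem[0x0f]=0xb5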